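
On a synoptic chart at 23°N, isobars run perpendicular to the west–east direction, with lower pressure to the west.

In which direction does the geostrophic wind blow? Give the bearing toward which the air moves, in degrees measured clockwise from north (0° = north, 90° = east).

000°

The pressure-gradient force points toward the west (bearing 270°).
Geostrophic balance: in the Northern Hemisphere the Coriolis force deflects motion to the right, so the geostrophic wind blows 90° to the right of the pressure-gradient force (low pressure on the left).
Rotating 270° by 90° clockwise gives 000° — the wind blows toward the north.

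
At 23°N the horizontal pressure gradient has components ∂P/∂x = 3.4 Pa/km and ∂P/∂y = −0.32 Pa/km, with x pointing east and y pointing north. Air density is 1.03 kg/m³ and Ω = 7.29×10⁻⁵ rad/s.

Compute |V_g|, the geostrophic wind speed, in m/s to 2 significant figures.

Coriolis parameter at 23°N:
f = 2Ω sin φ = 2 × 7.29×10⁻⁵ × sin 23° = 5.70×10⁻⁵ s⁻¹
Component geostrophic relations (x east, y north):
u_g = −(1/(fρ)) ∂P/∂y,  v_g = (1/(fρ)) ∂P/∂x
u_g = −(−0.32×10⁻³)/(5.70×10⁻⁵ × 1.03) = 5.45 m/s;  v_g = (3.4×10⁻³)/(5.70×10⁻⁵ × 1.03) = 57.9 m/s
|V_g| = √(u_g² + v_g²) = 58.2 m/s

58 m/s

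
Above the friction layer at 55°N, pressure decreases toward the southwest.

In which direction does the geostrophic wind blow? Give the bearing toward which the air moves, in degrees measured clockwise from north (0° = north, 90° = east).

The pressure-gradient force points toward the southwest (bearing 225°).
Geostrophic balance: in the Northern Hemisphere the Coriolis force deflects motion to the right, so the geostrophic wind blows 90° to the right of the pressure-gradient force (low pressure on the left).
Rotating 225° by 90° clockwise gives 315° — the wind blows toward the northwest.

315°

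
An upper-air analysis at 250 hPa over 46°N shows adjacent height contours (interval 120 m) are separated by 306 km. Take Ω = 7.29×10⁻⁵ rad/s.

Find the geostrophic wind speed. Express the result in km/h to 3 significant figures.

132 km/h

Coriolis parameter at 46°N:
f = 2Ω sin φ = 2 × 7.29×10⁻⁵ × sin 46° = 1.05×10⁻⁴ s⁻¹
Height gradient: |∂Z/∂n| = 120 m / 306000 m = 3.92×10⁻⁴
On a pressure surface, geostrophic balance gives V_g = (g/f)|∂Z/∂n|:
V_g = 9.81 × 3.92×10⁻⁴ / 1.05×10⁻⁴ = 36.7 m/s
Converting: 36.7 m/s × 3.6 = 132 km/h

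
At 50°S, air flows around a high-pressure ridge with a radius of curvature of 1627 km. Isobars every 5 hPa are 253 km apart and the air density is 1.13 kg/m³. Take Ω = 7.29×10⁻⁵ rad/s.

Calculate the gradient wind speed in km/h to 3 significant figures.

Coriolis parameter at 50°S:
f = 2Ω sin φ = 2 × 7.29×10⁻⁵ × sin 50° = 1.12×10⁻⁴ s⁻¹
Pressure gradient: |∂P/∂n| = 500 Pa / 253000 m = 1.98×10⁻³ Pa/m
Geostrophic speed: V_g = |∂P/∂n|/(fρ) = 1.98×10⁻³/(1.12×10⁻⁴ × 1.13) = 15.7 m/s
Around a high, pressure-gradient force acts outward with centrifugal, so Coriolis balances both:
fV = (1/ρ)|∂P/∂n| + V²/R  →  V² − fR·V + fR·V_g = 0
With fR = 1.12×10⁻⁴ × 1627×10³ m = 182 m/s:
V = [fR − √((fR)² − 4 fR V_g)]/2 = [182 − √(182² − 4×182×15.7)]/2 = 17.3 m/s
Supergeostrophic (V > V_g = 15.7 m/s), as expected around a high.
Converting: 17.3 m/s × 3.6 = 62.3 km/h

62.3 km/h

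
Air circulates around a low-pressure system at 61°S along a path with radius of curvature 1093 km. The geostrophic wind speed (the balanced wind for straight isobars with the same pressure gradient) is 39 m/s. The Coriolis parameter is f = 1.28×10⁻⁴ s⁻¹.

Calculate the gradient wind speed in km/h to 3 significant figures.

Around a low, centrifugal force acts outward with Coriolis, so pressure-gradient force balances both:
(1/ρ)|∂P/∂n| = fV + V²/R  →  V² + fR·V − fR·V_g = 0
With fR = 1.28×10⁻⁴ × 1093×10³ m = 140 m/s:
V = [−fR + √((fR)² + 4 fR V_g)]/2 = [−140 + √(140² + 4×140×39)]/2 = 31.8 m/s
Subgeostrophic (V < V_g = 39 m/s), as expected around a low.
Converting: 31.8 m/s × 3.6 = 114 km/h

114 km/h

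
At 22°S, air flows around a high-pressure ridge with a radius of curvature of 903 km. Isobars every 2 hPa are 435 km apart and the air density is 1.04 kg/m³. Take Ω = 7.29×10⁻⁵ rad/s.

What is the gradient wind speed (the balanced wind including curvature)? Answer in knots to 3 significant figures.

Coriolis parameter at 22°S:
f = 2Ω sin φ = 2 × 7.29×10⁻⁵ × sin 22° = 5.46×10⁻⁵ s⁻¹
Pressure gradient: |∂P/∂n| = 200 Pa / 435000 m = 4.60×10⁻⁴ Pa/m
Geostrophic speed: V_g = |∂P/∂n|/(fρ) = 4.60×10⁻⁴/(5.46×10⁻⁵ × 1.04) = 8.09 m/s
Around a high, pressure-gradient force acts outward with centrifugal, so Coriolis balances both:
fV = (1/ρ)|∂P/∂n| + V²/R  →  V² − fR·V + fR·V_g = 0
With fR = 5.46×10⁻⁵ × 903×10³ m = 49.3 m/s:
V = [fR − √((fR)² − 4 fR V_g)]/2 = [49.3 − √(49.3² − 4×49.3×8.09)]/2 = 10.2 m/s
Supergeostrophic (V > V_g = 8.09 m/s), as expected around a high.
Converting: 10.2 m/s × 1.944 = 19.8 knots

19.8 knots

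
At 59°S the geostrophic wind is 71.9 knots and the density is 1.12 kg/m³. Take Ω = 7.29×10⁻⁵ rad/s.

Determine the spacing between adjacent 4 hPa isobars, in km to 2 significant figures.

77 km

Coriolis parameter at 59°S:
f = 2Ω sin φ = 2 × 7.29×10⁻⁵ × sin 59° = 1.25×10⁻⁴ s⁻¹
Wind speed in SI: 71.9 knots = 37.0 m/s
Geostrophic balance rearranged: |∂P/∂n| = f ρ V_g
|∂P/∂n| = 1.25×10⁻⁴ × 1.12 × 37.0 = 5.18×10⁻³ Pa/m
Isobar spacing: Δn = ΔP/|∂P/∂n| = 400 Pa / 5.18×10⁻³ Pa/m = 77259 m ≈ 77 km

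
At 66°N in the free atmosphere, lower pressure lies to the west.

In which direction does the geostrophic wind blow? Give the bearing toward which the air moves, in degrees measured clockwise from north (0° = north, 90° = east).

000°

The pressure-gradient force points toward the west (bearing 270°).
Geostrophic balance: in the Northern Hemisphere the Coriolis force deflects motion to the right, so the geostrophic wind blows 90° to the right of the pressure-gradient force (low pressure on the left).
Rotating 270° by 90° clockwise gives 000° — the wind blows toward the north.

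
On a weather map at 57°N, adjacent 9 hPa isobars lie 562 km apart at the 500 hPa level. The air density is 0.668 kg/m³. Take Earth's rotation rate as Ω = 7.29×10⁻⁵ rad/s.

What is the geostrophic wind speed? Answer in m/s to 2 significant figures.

Coriolis parameter at 57°N:
f = 2Ω sin φ = 2 × 7.29×10⁻⁵ × sin 57° = 1.22×10⁻⁴ s⁻¹
Pressure gradient: |∂P/∂n| = 900 Pa / 562000 m = 1.60×10⁻³ Pa/m
Geostrophic balance (pressure-gradient force = Coriolis force):
V_g = (1/(fρ)) |∂P/∂n| = 1.60×10⁻³ / (1.22×10⁻⁴ × 0.668) = 19.6 m/s

20 m/s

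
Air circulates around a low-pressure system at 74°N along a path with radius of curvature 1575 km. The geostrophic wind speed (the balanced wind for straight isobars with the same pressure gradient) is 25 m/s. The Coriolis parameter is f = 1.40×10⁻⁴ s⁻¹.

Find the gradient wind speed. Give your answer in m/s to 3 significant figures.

Around a low, centrifugal force acts outward with Coriolis, so pressure-gradient force balances both:
(1/ρ)|∂P/∂n| = fV + V²/R  →  V² + fR·V − fR·V_g = 0
With fR = 1.40×10⁻⁴ × 1575×10³ m = 220 m/s:
V = [−fR + √((fR)² + 4 fR V_g)]/2 = [−220 + √(220² + 4×220×25)]/2 = 22.7 m/s
Subgeostrophic (V < V_g = 25 m/s), as expected around a low.

22.7 m/s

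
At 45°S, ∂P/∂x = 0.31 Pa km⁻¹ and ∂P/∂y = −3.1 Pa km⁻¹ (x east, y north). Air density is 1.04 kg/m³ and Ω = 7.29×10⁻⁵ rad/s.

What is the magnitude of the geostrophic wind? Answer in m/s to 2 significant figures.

Coriolis parameter at 45°S:
f = 2Ω sin φ = 2 × 7.29×10⁻⁵ × sin 45° = 1.03×10⁻⁴ s⁻¹
In the Southern Hemisphere f is negative: f = −1.03×10⁻⁴ s⁻¹.
Component geostrophic relations (x east, y north):
u_g = −(1/(fρ)) ∂P/∂y,  v_g = (1/(fρ)) ∂P/∂x
u_g = −(−3.1×10⁻³)/(−1.03×10⁻⁴ × 1.04) = −28.9 m/s;  v_g = (0.31×10⁻³)/(−1.03×10⁻⁴ × 1.04) = −2.89 m/s
|V_g| = √(u_g² + v_g²) = 29.1 m/s

29 m/s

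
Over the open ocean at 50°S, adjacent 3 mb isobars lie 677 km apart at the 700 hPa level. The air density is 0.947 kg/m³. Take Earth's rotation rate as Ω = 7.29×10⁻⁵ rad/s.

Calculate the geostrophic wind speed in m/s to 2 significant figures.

4.2 m/s

Coriolis parameter at 50°S:
f = 2Ω sin φ = 2 × 7.29×10⁻⁵ × sin 50° = 1.12×10⁻⁴ s⁻¹
Pressure gradient: |∂P/∂n| = 300 Pa / 677000 m = 4.43×10⁻⁴ Pa/m
Geostrophic balance (pressure-gradient force = Coriolis force):
V_g = (1/(fρ)) |∂P/∂n| = 4.43×10⁻⁴ / (1.12×10⁻⁴ × 0.947) = 4.19 m/s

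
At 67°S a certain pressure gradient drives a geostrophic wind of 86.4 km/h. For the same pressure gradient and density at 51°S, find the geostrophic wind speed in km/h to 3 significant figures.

With the same pressure gradient and density, V_g ∝ 1/f ∝ 1/sin φ.
V₂ = V₁ · sin φ₁ / sin φ₂ = 86.4 × sin 67° / sin 51°
V₂ = 86.4 × 0.9205/0.7771 = 102 km/h

102 km/h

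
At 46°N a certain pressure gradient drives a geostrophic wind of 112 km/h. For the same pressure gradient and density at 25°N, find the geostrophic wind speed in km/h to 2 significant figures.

190 km/h

With the same pressure gradient and density, V_g ∝ 1/f ∝ 1/sin φ.
V₂ = V₁ · sin φ₁ / sin φ₂ = 112 × sin 46° / sin 25°
V₂ = 112 × 0.7193/0.4226 = 190 km/h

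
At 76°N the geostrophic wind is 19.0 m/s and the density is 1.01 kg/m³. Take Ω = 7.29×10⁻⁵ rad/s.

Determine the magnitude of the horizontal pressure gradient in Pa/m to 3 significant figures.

Coriolis parameter at 76°N:
f = 2Ω sin φ = 2 × 7.29×10⁻⁵ × sin 76° = 1.41×10⁻⁴ s⁻¹
Geostrophic balance rearranged: |∂P/∂n| = f ρ V_g
|∂P/∂n| = 1.41×10⁻⁴ × 1.01 × 19.0 = 2.71×10⁻³ Pa/m

2.71×10⁻³ Pa/m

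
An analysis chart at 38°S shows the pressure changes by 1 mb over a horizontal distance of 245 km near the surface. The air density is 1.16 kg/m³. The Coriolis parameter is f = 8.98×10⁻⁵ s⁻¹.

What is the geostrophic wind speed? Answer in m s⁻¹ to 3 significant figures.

3.92 m s⁻¹

Pressure gradient: |∂P/∂n| = 100 Pa / 245000 m = 4.08×10⁻⁴ Pa/m
Geostrophic balance (pressure-gradient force = Coriolis force):
V_g = (1/(fρ)) |∂P/∂n| = 4.08×10⁻⁴ / (8.98×10⁻⁵ × 1.16) = 3.92 m/s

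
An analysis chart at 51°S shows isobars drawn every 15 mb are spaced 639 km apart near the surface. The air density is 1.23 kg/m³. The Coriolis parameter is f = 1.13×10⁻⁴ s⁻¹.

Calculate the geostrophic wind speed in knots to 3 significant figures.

32.8 knots

Pressure gradient: |∂P/∂n| = 1500 Pa / 639000 m = 2.35×10⁻³ Pa/m
Geostrophic balance (pressure-gradient force = Coriolis force):
V_g = (1/(fρ)) |∂P/∂n| = 2.35×10⁻³ / (1.13×10⁻⁴ × 1.23) = 16.9 m/s
Converting: 16.9 m/s × 1.944 = 32.8 knots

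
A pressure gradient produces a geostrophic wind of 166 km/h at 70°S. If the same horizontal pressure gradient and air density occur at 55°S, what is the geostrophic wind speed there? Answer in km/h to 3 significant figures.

190 km/h

With the same pressure gradient and density, V_g ∝ 1/f ∝ 1/sin φ.
V₂ = V₁ · sin φ₁ / sin φ₂ = 166 × sin 70° / sin 55°
V₂ = 166 × 0.9397/0.8192 = 190 km/h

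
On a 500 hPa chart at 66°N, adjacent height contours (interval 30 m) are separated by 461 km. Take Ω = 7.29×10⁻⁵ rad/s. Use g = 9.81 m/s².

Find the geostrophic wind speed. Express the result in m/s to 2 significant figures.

4.8 m/s

Coriolis parameter at 66°N:
f = 2Ω sin φ = 2 × 7.29×10⁻⁵ × sin 66° = 1.33×10⁻⁴ s⁻¹
Height gradient: |∂Z/∂n| = 30 m / 461000 m = 6.51×10⁻⁵
On a pressure surface, geostrophic balance gives V_g = (g/f)|∂Z/∂n|:
V_g = 9.81 × 6.51×10⁻⁵ / 1.33×10⁻⁴ = 4.79 m/s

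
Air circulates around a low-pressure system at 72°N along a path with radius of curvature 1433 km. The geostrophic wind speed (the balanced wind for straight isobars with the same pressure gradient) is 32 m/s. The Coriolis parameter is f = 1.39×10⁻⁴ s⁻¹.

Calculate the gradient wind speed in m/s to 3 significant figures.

Around a low, centrifugal force acts outward with Coriolis, so pressure-gradient force balances both:
(1/ρ)|∂P/∂n| = fV + V²/R  →  V² + fR·V − fR·V_g = 0
With fR = 1.39×10⁻⁴ × 1433×10³ m = 199 m/s:
V = [−fR + √((fR)² + 4 fR V_g)]/2 = [−199 + √(199² + 4×199×32)]/2 = 28 m/s
Subgeostrophic (V < V_g = 32 m/s), as expected around a low.

28.0 m/s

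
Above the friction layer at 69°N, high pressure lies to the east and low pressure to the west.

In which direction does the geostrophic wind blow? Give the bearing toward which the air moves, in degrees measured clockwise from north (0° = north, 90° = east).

000°

The pressure-gradient force points toward the west (bearing 270°).
Geostrophic balance: in the Northern Hemisphere the Coriolis force deflects motion to the right, so the geostrophic wind blows 90° to the right of the pressure-gradient force (low pressure on the left).
Rotating 270° by 90° clockwise gives 000° — the wind blows toward the north.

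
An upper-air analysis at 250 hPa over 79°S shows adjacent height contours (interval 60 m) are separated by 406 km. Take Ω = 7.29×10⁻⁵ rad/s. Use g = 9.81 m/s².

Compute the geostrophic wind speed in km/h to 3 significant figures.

Coriolis parameter at 79°S:
f = 2Ω sin φ = 2 × 7.29×10⁻⁵ × sin 79° = 1.43×10⁻⁴ s⁻¹
Height gradient: |∂Z/∂n| = 60 m / 406000 m = 1.48×10⁻⁴
On a pressure surface, geostrophic balance gives V_g = (g/f)|∂Z/∂n|:
V_g = 9.81 × 1.48×10⁻⁴ / 1.43×10⁻⁴ = 10.1 m/s
Converting: 10.1 m/s × 3.6 = 36.5 km/h

36.5 km/h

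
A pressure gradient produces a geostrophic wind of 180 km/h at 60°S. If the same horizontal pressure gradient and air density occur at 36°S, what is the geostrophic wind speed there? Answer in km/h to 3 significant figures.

265 km/h

With the same pressure gradient and density, V_g ∝ 1/f ∝ 1/sin φ.
V₂ = V₁ · sin φ₁ / sin φ₂ = 180 × sin 60° / sin 36°
V₂ = 180 × 0.8660/0.5878 = 265 km/h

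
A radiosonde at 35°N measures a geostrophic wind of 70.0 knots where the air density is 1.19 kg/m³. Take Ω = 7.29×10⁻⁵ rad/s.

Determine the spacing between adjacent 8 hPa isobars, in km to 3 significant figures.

Coriolis parameter at 35°N:
f = 2Ω sin φ = 2 × 7.29×10⁻⁵ × sin 35° = 8.36×10⁻⁵ s⁻¹
Wind speed in SI: 70.0 knots = 36.0 m/s
Geostrophic balance rearranged: |∂P/∂n| = f ρ V_g
|∂P/∂n| = 8.36×10⁻⁵ × 1.19 × 36.0 = 3.58×10⁻³ Pa/m
Isobar spacing: Δn = ΔP/|∂P/∂n| = 800 Pa / 3.58×10⁻³ Pa/m = 223233 m ≈ 223 km

223 km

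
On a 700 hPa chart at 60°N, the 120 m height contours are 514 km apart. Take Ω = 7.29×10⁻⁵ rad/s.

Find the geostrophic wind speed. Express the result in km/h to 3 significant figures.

Coriolis parameter at 60°N:
f = 2Ω sin φ = 2 × 7.29×10⁻⁵ × sin 60° = 1.26×10⁻⁴ s⁻¹
Height gradient: |∂Z/∂n| = 120 m / 514000 m = 2.33×10⁻⁴
On a pressure surface, geostrophic balance gives V_g = (g/f)|∂Z/∂n|:
V_g = 9.81 × 2.33×10⁻⁴ / 1.26×10⁻⁴ = 18.1 m/s
Converting: 18.1 m/s × 3.6 = 65.3 km/h

65.3 km/h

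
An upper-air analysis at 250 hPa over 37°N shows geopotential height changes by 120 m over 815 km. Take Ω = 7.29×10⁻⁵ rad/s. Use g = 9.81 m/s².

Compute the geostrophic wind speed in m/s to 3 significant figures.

16.5 m/s

Coriolis parameter at 37°N:
f = 2Ω sin φ = 2 × 7.29×10⁻⁵ × sin 37° = 8.77×10⁻⁵ s⁻¹
Height gradient: |∂Z/∂n| = 120 m / 815000 m = 1.47×10⁻⁴
On a pressure surface, geostrophic balance gives V_g = (g/f)|∂Z/∂n|:
V_g = 9.81 × 1.47×10⁻⁴ / 8.77×10⁻⁵ = 16.5 m/s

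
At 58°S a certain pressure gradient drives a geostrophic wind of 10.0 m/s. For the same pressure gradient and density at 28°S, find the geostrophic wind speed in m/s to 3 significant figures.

18.1 m/s

With the same pressure gradient and density, V_g ∝ 1/f ∝ 1/sin φ.
V₂ = V₁ · sin φ₁ / sin φ₂ = 10.0 × sin 58° / sin 28°
V₂ = 10.0 × 0.8480/0.4695 = 18.1 m/s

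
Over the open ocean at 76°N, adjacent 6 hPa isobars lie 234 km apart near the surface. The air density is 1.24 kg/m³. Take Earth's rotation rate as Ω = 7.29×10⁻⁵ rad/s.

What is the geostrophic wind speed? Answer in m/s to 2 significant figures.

Coriolis parameter at 76°N:
f = 2Ω sin φ = 2 × 7.29×10⁻⁵ × sin 76° = 1.41×10⁻⁴ s⁻¹
Pressure gradient: |∂P/∂n| = 600 Pa / 234000 m = 2.56×10⁻³ Pa/m
Geostrophic balance (pressure-gradient force = Coriolis force):
V_g = (1/(fρ)) |∂P/∂n| = 2.56×10⁻³ / (1.41×10⁻⁴ × 1.24) = 14.6 m/s

15 m/s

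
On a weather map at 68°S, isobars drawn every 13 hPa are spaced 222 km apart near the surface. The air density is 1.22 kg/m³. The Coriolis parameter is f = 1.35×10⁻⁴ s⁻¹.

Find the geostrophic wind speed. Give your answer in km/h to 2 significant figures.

Pressure gradient: |∂P/∂n| = 1300 Pa / 222000 m = 5.86×10⁻³ Pa/m
Geostrophic balance (pressure-gradient force = Coriolis force):
V_g = (1/(fρ)) |∂P/∂n| = 5.86×10⁻³ / (1.35×10⁻⁴ × 1.22) = 35.6 m/s
Converting: 35.6 m/s × 3.6 = 130 km/h

130 km/h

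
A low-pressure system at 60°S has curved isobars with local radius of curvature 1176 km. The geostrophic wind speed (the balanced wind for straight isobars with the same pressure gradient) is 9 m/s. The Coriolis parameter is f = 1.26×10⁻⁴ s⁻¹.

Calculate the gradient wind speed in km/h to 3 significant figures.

Around a low, centrifugal force acts outward with Coriolis, so pressure-gradient force balances both:
(1/ρ)|∂P/∂n| = fV + V²/R  →  V² + fR·V − fR·V_g = 0
With fR = 1.26×10⁻⁴ × 1176×10³ m = 148 m/s:
V = [−fR + √((fR)² + 4 fR V_g)]/2 = [−148 + √(148² + 4×148×9)]/2 = 8.51 m/s
Subgeostrophic (V < V_g = 9 m/s), as expected around a low.
Converting: 8.51 m/s × 3.6 = 30.6 km/h

30.6 km/h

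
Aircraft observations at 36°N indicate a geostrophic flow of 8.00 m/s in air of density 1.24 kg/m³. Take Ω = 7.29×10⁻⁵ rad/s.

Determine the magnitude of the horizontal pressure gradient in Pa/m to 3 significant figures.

8.50×10⁻⁴ Pa/m

Coriolis parameter at 36°N:
f = 2Ω sin φ = 2 × 7.29×10⁻⁵ × sin 36° = 8.57×10⁻⁵ s⁻¹
Geostrophic balance rearranged: |∂P/∂n| = f ρ V_g
|∂P/∂n| = 8.57×10⁻⁵ × 1.24 × 8.00 = 8.50×10⁻⁴ Pa/m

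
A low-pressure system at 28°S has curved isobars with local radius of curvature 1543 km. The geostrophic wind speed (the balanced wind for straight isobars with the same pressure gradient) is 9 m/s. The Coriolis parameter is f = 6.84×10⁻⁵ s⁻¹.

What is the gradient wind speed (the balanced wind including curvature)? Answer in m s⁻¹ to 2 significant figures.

8.3 m s⁻¹

Around a low, centrifugal force acts outward with Coriolis, so pressure-gradient force balances both:
(1/ρ)|∂P/∂n| = fV + V²/R  →  V² + fR·V − fR·V_g = 0
With fR = 6.84×10⁻⁵ × 1543×10³ m = 106 m/s:
V = [−fR + √((fR)² + 4 fR V_g)]/2 = [−106 + √(106² + 4×106×9)]/2 = 8.34 m/s
Subgeostrophic (V < V_g = 9 m/s), as expected around a low.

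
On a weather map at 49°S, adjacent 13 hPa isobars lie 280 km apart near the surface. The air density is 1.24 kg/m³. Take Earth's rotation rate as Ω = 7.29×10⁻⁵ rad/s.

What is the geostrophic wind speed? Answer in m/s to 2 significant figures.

34 m/s

Coriolis parameter at 49°S:
f = 2Ω sin φ = 2 × 7.29×10⁻⁵ × sin 49° = 1.10×10⁻⁴ s⁻¹
Pressure gradient: |∂P/∂n| = 1300 Pa / 280000 m = 4.64×10⁻³ Pa/m
Geostrophic balance (pressure-gradient force = Coriolis force):
V_g = (1/(fρ)) |∂P/∂n| = 4.64×10⁻³ / (1.10×10⁻⁴ × 1.24) = 34.0 m/s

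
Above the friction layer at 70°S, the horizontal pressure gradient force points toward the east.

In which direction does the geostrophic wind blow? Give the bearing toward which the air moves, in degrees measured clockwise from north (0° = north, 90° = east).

000°

The pressure-gradient force points toward the east (bearing 090°).
Geostrophic balance: in the Southern Hemisphere the Coriolis force deflects motion to the left, so the geostrophic wind blows 90° to the left of the pressure-gradient force (low pressure on the right).
Rotating 090° by 90° counterclockwise gives 000° — the wind blows toward the north.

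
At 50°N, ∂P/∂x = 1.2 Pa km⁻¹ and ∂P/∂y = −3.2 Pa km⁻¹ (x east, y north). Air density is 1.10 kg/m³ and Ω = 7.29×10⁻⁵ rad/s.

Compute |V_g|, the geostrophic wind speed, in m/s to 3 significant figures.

27.8 m/s

Coriolis parameter at 50°N:
f = 2Ω sin φ = 2 × 7.29×10⁻⁵ × sin 50° = 1.12×10⁻⁴ s⁻¹
Component geostrophic relations (x east, y north):
u_g = −(1/(fρ)) ∂P/∂y,  v_g = (1/(fρ)) ∂P/∂x
u_g = −(−3.2×10⁻³)/(1.12×10⁻⁴ × 1.10) = 26.0 m/s;  v_g = (1.2×10⁻³)/(1.12×10⁻⁴ × 1.10) = 9.77 m/s
|V_g| = √(u_g² + v_g²) = 27.8 m/s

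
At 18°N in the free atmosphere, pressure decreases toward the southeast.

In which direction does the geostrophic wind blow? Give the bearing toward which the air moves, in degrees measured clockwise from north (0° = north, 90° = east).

The pressure-gradient force points toward the southeast (bearing 135°).
Geostrophic balance: in the Northern Hemisphere the Coriolis force deflects motion to the right, so the geostrophic wind blows 90° to the right of the pressure-gradient force (low pressure on the left).
Rotating 135° by 90° clockwise gives 225° — the wind blows toward the southwest.

225°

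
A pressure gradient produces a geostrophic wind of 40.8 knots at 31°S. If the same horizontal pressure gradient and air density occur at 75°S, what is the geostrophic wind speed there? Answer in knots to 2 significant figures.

With the same pressure gradient and density, V_g ∝ 1/f ∝ 1/sin φ.
V₂ = V₁ · sin φ₁ / sin φ₂ = 40.8 × sin 31° / sin 75°
V₂ = 40.8 × 0.5150/0.9659 = 22 knots

22 knots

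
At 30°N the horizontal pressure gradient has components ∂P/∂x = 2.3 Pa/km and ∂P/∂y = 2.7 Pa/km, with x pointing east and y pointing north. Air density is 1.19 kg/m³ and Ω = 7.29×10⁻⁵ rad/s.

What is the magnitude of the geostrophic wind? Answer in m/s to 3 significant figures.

Coriolis parameter at 30°N:
f = 2Ω sin φ = 2 × 7.29×10⁻⁵ × sin 30° = 7.29×10⁻⁵ s⁻¹
Component geostrophic relations (x east, y north):
u_g = −(1/(fρ)) ∂P/∂y,  v_g = (1/(fρ)) ∂P/∂x
u_g = −(2.7×10⁻³)/(7.29×10⁻⁵ × 1.19) = −31.1 m/s;  v_g = (2.3×10⁻³)/(7.29×10⁻⁵ × 1.19) = 26.5 m/s
|V_g| = √(u_g² + v_g²) = 40.9 m/s

40.9 m/s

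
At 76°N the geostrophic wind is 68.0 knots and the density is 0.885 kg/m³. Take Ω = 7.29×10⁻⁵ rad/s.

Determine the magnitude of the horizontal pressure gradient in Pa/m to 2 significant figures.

Coriolis parameter at 76°N:
f = 2Ω sin φ = 2 × 7.29×10⁻⁵ × sin 76° = 1.41×10⁻⁴ s⁻¹
Wind speed in SI: 68.0 knots = 35.0 m/s
Geostrophic balance rearranged: |∂P/∂n| = f ρ V_g
|∂P/∂n| = 1.41×10⁻⁴ × 0.885 × 35.0 = 4.38×10⁻³ Pa/m

4.4×10⁻³ Pa/m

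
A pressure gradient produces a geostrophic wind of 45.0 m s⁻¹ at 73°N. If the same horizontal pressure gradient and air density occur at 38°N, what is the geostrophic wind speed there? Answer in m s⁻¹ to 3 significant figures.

With the same pressure gradient and density, V_g ∝ 1/f ∝ 1/sin φ.
V₂ = V₁ · sin φ₁ / sin φ₂ = 45.0 × sin 73° / sin 38°
V₂ = 45.0 × 0.9563/0.6157 = 69.9 m s⁻¹

69.9 m s⁻¹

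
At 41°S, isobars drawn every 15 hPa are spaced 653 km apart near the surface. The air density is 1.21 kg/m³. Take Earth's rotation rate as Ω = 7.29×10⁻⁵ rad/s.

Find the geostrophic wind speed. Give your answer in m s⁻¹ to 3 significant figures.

19.8 m s⁻¹

Coriolis parameter at 41°S:
f = 2Ω sin φ = 2 × 7.29×10⁻⁵ × sin 41° = 9.57×10⁻⁵ s⁻¹
Pressure gradient: |∂P/∂n| = 1500 Pa / 653000 m = 2.30×10⁻³ Pa/m
Geostrophic balance (pressure-gradient force = Coriolis force):
V_g = (1/(fρ)) |∂P/∂n| = 2.30×10⁻³ / (9.57×10⁻⁵ × 1.21) = 19.8 m/s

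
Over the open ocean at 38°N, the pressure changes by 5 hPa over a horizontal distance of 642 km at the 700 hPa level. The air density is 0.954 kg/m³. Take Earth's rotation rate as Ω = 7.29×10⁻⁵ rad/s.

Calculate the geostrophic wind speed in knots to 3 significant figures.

17.7 knots

Coriolis parameter at 38°N:
f = 2Ω sin φ = 2 × 7.29×10⁻⁵ × sin 38° = 8.98×10⁻⁵ s⁻¹
Pressure gradient: |∂P/∂n| = 500 Pa / 642000 m = 7.79×10⁻⁴ Pa/m
Geostrophic balance (pressure-gradient force = Coriolis force):
V_g = (1/(fρ)) |∂P/∂n| = 7.79×10⁻⁴ / (8.98×10⁻⁵ × 0.954) = 9.09 m/s
Converting: 9.09 m/s × 1.944 = 17.7 knots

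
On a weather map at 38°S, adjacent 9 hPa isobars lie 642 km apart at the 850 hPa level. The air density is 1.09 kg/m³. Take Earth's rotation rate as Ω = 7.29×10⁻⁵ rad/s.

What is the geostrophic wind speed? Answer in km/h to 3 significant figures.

Coriolis parameter at 38°S:
f = 2Ω sin φ = 2 × 7.29×10⁻⁵ × sin 38° = 8.98×10⁻⁵ s⁻¹
Pressure gradient: |∂P/∂n| = 900 Pa / 642000 m = 1.40×10⁻³ Pa/m
Geostrophic balance (pressure-gradient force = Coriolis force):
V_g = (1/(fρ)) |∂P/∂n| = 1.40×10⁻³ / (8.98×10⁻⁵ × 1.09) = 14.3 m/s
Converting: 14.3 m/s × 3.6 = 51.6 km/h

51.6 km/h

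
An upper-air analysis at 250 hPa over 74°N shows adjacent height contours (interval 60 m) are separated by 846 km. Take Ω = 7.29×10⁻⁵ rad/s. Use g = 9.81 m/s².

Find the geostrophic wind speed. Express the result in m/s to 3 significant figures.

Coriolis parameter at 74°N:
f = 2Ω sin φ = 2 × 7.29×10⁻⁵ × sin 74° = 1.40×10⁻⁴ s⁻¹
Height gradient: |∂Z/∂n| = 60 m / 846000 m = 7.09×10⁻⁵
On a pressure surface, geostrophic balance gives V_g = (g/f)|∂Z/∂n|:
V_g = 9.81 × 7.09×10⁻⁵ / 1.40×10⁻⁴ = 4.96 m/s

4.96 m/s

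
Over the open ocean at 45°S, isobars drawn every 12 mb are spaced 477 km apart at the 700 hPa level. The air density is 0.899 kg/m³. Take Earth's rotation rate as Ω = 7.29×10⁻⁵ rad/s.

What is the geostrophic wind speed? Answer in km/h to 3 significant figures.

97.7 km/h

Coriolis parameter at 45°S:
f = 2Ω sin φ = 2 × 7.29×10⁻⁵ × sin 45° = 1.03×10⁻⁴ s⁻¹
Pressure gradient: |∂P/∂n| = 1200 Pa / 477000 m = 2.52×10⁻³ Pa/m
Geostrophic balance (pressure-gradient force = Coriolis force):
V_g = (1/(fρ)) |∂P/∂n| = 2.52×10⁻³ / (1.03×10⁻⁴ × 0.899) = 27.1 m/s
Converting: 27.1 m/s × 3.6 = 97.7 km/h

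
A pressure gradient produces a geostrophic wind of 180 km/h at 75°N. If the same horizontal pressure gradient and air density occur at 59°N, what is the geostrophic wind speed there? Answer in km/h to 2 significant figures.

200 km/h

With the same pressure gradient and density, V_g ∝ 1/f ∝ 1/sin φ.
V₂ = V₁ · sin φ₁ / sin φ₂ = 180 × sin 75° / sin 59°
V₂ = 180 × 0.9659/0.8572 = 200 km/h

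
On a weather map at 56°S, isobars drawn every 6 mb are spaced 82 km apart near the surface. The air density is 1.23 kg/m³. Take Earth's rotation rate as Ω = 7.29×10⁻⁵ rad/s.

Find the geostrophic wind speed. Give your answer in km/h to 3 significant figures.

177 km/h

Coriolis parameter at 56°S:
f = 2Ω sin φ = 2 × 7.29×10⁻⁵ × sin 56° = 1.21×10⁻⁴ s⁻¹
Pressure gradient: |∂P/∂n| = 600 Pa / 82000 m = 7.32×10⁻³ Pa/m
Geostrophic balance (pressure-gradient force = Coriolis force):
V_g = (1/(fρ)) |∂P/∂n| = 7.32×10⁻³ / (1.21×10⁻⁴ × 1.23) = 49.2 m/s
Converting: 49.2 m/s × 3.6 = 177 km/h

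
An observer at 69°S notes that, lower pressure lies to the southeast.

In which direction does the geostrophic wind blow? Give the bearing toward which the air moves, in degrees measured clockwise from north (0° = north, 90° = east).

The pressure-gradient force points toward the southeast (bearing 135°).
Geostrophic balance: in the Southern Hemisphere the Coriolis force deflects motion to the left, so the geostrophic wind blows 90° to the left of the pressure-gradient force (low pressure on the right).
Rotating 135° by 90° counterclockwise gives 045° — the wind blows toward the northeast.

045°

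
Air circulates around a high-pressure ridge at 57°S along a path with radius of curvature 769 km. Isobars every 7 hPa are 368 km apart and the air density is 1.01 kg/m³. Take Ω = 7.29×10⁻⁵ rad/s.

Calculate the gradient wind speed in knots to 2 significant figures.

38 knots

Coriolis parameter at 57°S:
f = 2Ω sin φ = 2 × 7.29×10⁻⁵ × sin 57° = 1.22×10⁻⁴ s⁻¹
Pressure gradient: |∂P/∂n| = 700 Pa / 368000 m = 1.90×10⁻³ Pa/m
Geostrophic speed: V_g = |∂P/∂n|/(fρ) = 1.90×10⁻³/(1.22×10⁻⁴ × 1.01) = 15.4 m/s
Around a high, pressure-gradient force acts outward with centrifugal, so Coriolis balances both:
fV = (1/ρ)|∂P/∂n| + V²/R  →  V² − fR·V + fR·V_g = 0
With fR = 1.22×10⁻⁴ × 769×10³ m = 94.0 m/s:
V = [fR − √((fR)² − 4 fR V_g)]/2 = [94.0 − √(94.0² − 4×94.0×15.4)]/2 = 19.4 m/s
Supergeostrophic (V > V_g = 15.4 m/s), as expected around a high.
Converting: 19.4 m/s × 1.944 = 38 knots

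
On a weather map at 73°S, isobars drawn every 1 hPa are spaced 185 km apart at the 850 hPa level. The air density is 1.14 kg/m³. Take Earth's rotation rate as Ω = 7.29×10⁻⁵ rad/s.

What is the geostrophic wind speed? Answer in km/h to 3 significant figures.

12.2 km/h

Coriolis parameter at 73°S:
f = 2Ω sin φ = 2 × 7.29×10⁻⁵ × sin 73° = 1.39×10⁻⁴ s⁻¹
Pressure gradient: |∂P/∂n| = 100 Pa / 185000 m = 5.41×10⁻⁴ Pa/m
Geostrophic balance (pressure-gradient force = Coriolis force):
V_g = (1/(fρ)) |∂P/∂n| = 5.41×10⁻⁴ / (1.39×10⁻⁴ × 1.14) = 3.40 m/s
Converting: 3.40 m/s × 3.6 = 12.2 km/h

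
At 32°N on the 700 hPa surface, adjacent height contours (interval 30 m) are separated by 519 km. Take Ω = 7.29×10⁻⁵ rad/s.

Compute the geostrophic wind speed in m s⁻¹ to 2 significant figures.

7.3 m s⁻¹

Coriolis parameter at 32°N:
f = 2Ω sin φ = 2 × 7.29×10⁻⁵ × sin 32° = 7.73×10⁻⁵ s⁻¹
Height gradient: |∂Z/∂n| = 30 m / 519000 m = 5.78×10⁻⁵
On a pressure surface, geostrophic balance gives V_g = (g/f)|∂Z/∂n|:
V_g = 9.81 × 5.78×10⁻⁵ / 7.73×10⁻⁵ = 7.34 m/s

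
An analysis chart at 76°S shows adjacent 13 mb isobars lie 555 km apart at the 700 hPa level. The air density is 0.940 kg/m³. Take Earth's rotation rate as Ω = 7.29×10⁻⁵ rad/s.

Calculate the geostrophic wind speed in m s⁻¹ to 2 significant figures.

Coriolis parameter at 76°S:
f = 2Ω sin φ = 2 × 7.29×10⁻⁵ × sin 76° = 1.41×10⁻⁴ s⁻¹
Pressure gradient: |∂P/∂n| = 1300 Pa / 555000 m = 2.34×10⁻³ Pa/m
Geostrophic balance (pressure-gradient force = Coriolis force):
V_g = (1/(fρ)) |∂P/∂n| = 2.34×10⁻³ / (1.41×10⁻⁴ × 0.940) = 17.6 m/s

18 m s⁻¹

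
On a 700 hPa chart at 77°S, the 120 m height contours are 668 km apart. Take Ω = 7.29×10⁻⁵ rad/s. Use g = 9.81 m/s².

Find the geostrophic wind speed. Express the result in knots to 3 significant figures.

Coriolis parameter at 77°S:
f = 2Ω sin φ = 2 × 7.29×10⁻⁵ × sin 77° = 1.42×10⁻⁴ s⁻¹
Height gradient: |∂Z/∂n| = 120 m / 668000 m = 1.80×10⁻⁴
On a pressure surface, geostrophic balance gives V_g = (g/f)|∂Z/∂n|:
V_g = 9.81 × 1.80×10⁻⁴ / 1.42×10⁻⁴ = 12.4 m/s
Converting: 12.4 m/s × 1.944 = 24.1 knots

24.1 knots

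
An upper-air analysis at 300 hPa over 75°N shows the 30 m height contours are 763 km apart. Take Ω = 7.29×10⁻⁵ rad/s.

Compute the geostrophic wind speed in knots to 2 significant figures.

5.3 knots

Coriolis parameter at 75°N:
f = 2Ω sin φ = 2 × 7.29×10⁻⁵ × sin 75° = 1.41×10⁻⁴ s⁻¹
Height gradient: |∂Z/∂n| = 30 m / 763000 m = 3.93×10⁻⁵
On a pressure surface, geostrophic balance gives V_g = (g/f)|∂Z/∂n|:
V_g = 9.81 × 3.93×10⁻⁵ / 1.41×10⁻⁴ = 2.74 m/s
Converting: 2.74 m/s × 1.944 = 5.3 knots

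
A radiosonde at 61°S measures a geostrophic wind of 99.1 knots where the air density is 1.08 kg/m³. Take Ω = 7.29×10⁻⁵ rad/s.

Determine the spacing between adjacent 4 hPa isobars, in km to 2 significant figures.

57 km

Coriolis parameter at 61°S:
f = 2Ω sin φ = 2 × 7.29×10⁻⁵ × sin 61° = 1.28×10⁻⁴ s⁻¹
Wind speed in SI: 99.1 knots = 51.0 m/s
Geostrophic balance rearranged: |∂P/∂n| = f ρ V_g
|∂P/∂n| = 1.28×10⁻⁴ × 1.08 × 51.0 = 7.02×10⁻³ Pa/m
Isobar spacing: Δn = ΔP/|∂P/∂n| = 400 Pa / 7.02×10⁻³ Pa/m = 56970 m ≈ 57 km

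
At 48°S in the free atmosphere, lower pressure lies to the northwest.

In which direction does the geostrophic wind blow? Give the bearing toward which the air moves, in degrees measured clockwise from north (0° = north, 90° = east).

The pressure-gradient force points toward the northwest (bearing 315°).
Geostrophic balance: in the Southern Hemisphere the Coriolis force deflects motion to the left, so the geostrophic wind blows 90° to the left of the pressure-gradient force (low pressure on the right).
Rotating 315° by 90° counterclockwise gives 225° — the wind blows toward the southwest.

225°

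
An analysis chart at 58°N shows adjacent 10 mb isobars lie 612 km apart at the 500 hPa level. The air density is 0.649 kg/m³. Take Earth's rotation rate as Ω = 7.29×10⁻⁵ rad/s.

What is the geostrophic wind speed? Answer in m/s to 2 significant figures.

20 m/s

Coriolis parameter at 58°N:
f = 2Ω sin φ = 2 × 7.29×10⁻⁵ × sin 58° = 1.24×10⁻⁴ s⁻¹
Pressure gradient: |∂P/∂n| = 1000 Pa / 612000 m = 1.63×10⁻³ Pa/m
Geostrophic balance (pressure-gradient force = Coriolis force):
V_g = (1/(fρ)) |∂P/∂n| = 1.63×10⁻³ / (1.24×10⁻⁴ × 0.649) = 20.4 m/s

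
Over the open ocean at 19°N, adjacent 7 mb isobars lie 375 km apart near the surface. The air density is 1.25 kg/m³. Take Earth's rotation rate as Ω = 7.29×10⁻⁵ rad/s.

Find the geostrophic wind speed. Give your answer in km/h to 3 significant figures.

113 km/h

Coriolis parameter at 19°N:
f = 2Ω sin φ = 2 × 7.29×10⁻⁵ × sin 19° = 4.75×10⁻⁵ s⁻¹
Pressure gradient: |∂P/∂n| = 700 Pa / 375000 m = 1.87×10⁻³ Pa/m
Geostrophic balance (pressure-gradient force = Coriolis force):
V_g = (1/(fρ)) |∂P/∂n| = 1.87×10⁻³ / (4.75×10⁻⁵ × 1.25) = 31.5 m/s
Converting: 31.5 m/s × 3.6 = 113 km/h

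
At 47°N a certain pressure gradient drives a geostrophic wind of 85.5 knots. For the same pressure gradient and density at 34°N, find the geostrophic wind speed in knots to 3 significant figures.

With the same pressure gradient and density, V_g ∝ 1/f ∝ 1/sin φ.
V₂ = V₁ · sin φ₁ / sin φ₂ = 85.5 × sin 47° / sin 34°
V₂ = 85.5 × 0.7314/0.5592 = 112 knots

112 knots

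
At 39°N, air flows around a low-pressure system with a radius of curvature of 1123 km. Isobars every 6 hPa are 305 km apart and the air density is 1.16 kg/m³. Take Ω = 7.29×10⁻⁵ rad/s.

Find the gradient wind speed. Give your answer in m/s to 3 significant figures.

16.0 m/s

Coriolis parameter at 39°N:
f = 2Ω sin φ = 2 × 7.29×10⁻⁵ × sin 39° = 9.18×10⁻⁵ s⁻¹
Pressure gradient: |∂P/∂n| = 600 Pa / 305000 m = 1.97×10⁻³ Pa/m
Geostrophic speed: V_g = |∂P/∂n|/(fρ) = 1.97×10⁻³/(9.18×10⁻⁵ × 1.16) = 18.5 m/s
Around a low, centrifugal force acts outward with Coriolis, so pressure-gradient force balances both:
(1/ρ)|∂P/∂n| = fV + V²/R  →  V² + fR·V − fR·V_g = 0
With fR = 9.18×10⁻⁵ × 1123×10³ m = 103 m/s:
V = [−fR + √((fR)² + 4 fR V_g)]/2 = [−103 + √(103² + 4×103×18.5)]/2 = 16 m/s
Subgeostrophic (V < V_g = 18.5 m/s), as expected around a low.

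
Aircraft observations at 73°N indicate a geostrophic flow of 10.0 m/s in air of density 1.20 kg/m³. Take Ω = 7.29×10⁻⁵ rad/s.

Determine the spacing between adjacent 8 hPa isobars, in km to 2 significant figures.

Coriolis parameter at 73°N:
f = 2Ω sin φ = 2 × 7.29×10⁻⁵ × sin 73° = 1.39×10⁻⁴ s⁻¹
Geostrophic balance rearranged: |∂P/∂n| = f ρ V_g
|∂P/∂n| = 1.39×10⁻⁴ × 1.20 × 10.0 = 1.67×10⁻³ Pa/m
Isobar spacing: Δn = ΔP/|∂P/∂n| = 800 Pa / 1.67×10⁻³ Pa/m = 478140 m ≈ 480 km

480 km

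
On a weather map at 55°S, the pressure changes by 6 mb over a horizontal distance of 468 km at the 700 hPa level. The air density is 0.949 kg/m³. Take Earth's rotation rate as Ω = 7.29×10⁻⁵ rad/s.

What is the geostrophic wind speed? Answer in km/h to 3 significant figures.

40.7 km/h

Coriolis parameter at 55°S:
f = 2Ω sin φ = 2 × 7.29×10⁻⁵ × sin 55° = 1.19×10⁻⁴ s⁻¹
Pressure gradient: |∂P/∂n| = 600 Pa / 468000 m = 1.28×10⁻³ Pa/m
Geostrophic balance (pressure-gradient force = Coriolis force):
V_g = (1/(fρ)) |∂P/∂n| = 1.28×10⁻³ / (1.19×10⁻⁴ × 0.949) = 11.3 m/s
Converting: 11.3 m/s × 3.6 = 40.7 km/h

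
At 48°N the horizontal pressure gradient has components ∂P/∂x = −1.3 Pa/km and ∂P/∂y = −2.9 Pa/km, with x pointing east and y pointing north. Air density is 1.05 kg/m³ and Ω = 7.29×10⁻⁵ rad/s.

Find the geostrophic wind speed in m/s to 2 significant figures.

Coriolis parameter at 48°N:
f = 2Ω sin φ = 2 × 7.29×10⁻⁵ × sin 48° = 1.08×10⁻⁴ s⁻¹
Component geostrophic relations (x east, y north):
u_g = −(1/(fρ)) ∂P/∂y,  v_g = (1/(fρ)) ∂P/∂x
u_g = −(−2.9×10⁻³)/(1.08×10⁻⁴ × 1.05) = 25.5 m/s;  v_g = (−1.3×10⁻³)/(1.08×10⁻⁴ × 1.05) = −11.4 m/s
|V_g| = √(u_g² + v_g²) = 27.9 m/s

28 m/s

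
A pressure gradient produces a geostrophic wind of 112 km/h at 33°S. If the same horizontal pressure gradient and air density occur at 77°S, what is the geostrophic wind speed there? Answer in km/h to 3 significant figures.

62.6 km/h

With the same pressure gradient and density, V_g ∝ 1/f ∝ 1/sin φ.
V₂ = V₁ · sin φ₁ / sin φ₂ = 112 × sin 33° / sin 77°
V₂ = 112 × 0.5446/0.9744 = 62.6 km/h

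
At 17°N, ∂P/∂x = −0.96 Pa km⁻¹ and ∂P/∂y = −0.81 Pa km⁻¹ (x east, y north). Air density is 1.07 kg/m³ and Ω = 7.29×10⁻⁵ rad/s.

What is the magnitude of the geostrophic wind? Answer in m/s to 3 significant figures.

27.5 m/s

Coriolis parameter at 17°N:
f = 2Ω sin φ = 2 × 7.29×10⁻⁵ × sin 17° = 4.26×10⁻⁵ s⁻¹
Component geostrophic relations (x east, y north):
u_g = −(1/(fρ)) ∂P/∂y,  v_g = (1/(fρ)) ∂P/∂x
u_g = −(−0.81×10⁻³)/(4.26×10⁻⁵ × 1.07) = 17.8 m/s;  v_g = (−0.96×10⁻³)/(4.26×10⁻⁵ × 1.07) = −21.0 m/s
|V_g| = √(u_g² + v_g²) = 27.5 m/s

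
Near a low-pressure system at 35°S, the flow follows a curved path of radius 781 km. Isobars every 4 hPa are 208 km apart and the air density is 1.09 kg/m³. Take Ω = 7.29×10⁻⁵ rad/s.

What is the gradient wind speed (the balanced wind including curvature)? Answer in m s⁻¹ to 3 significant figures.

16.8 m s⁻¹

Coriolis parameter at 35°S:
f = 2Ω sin φ = 2 × 7.29×10⁻⁵ × sin 35° = 8.36×10⁻⁵ s⁻¹
Pressure gradient: |∂P/∂n| = 400 Pa / 208000 m = 1.92×10⁻³ Pa/m
Geostrophic speed: V_g = |∂P/∂n|/(fρ) = 1.92×10⁻³/(8.36×10⁻⁵ × 1.09) = 21.1 m/s
Around a low, centrifugal force acts outward with Coriolis, so pressure-gradient force balances both:
(1/ρ)|∂P/∂n| = fV + V²/R  →  V² + fR·V − fR·V_g = 0
With fR = 8.36×10⁻⁵ × 781×10³ m = 65.3 m/s:
V = [−fR + √((fR)² + 4 fR V_g)]/2 = [−65.3 + √(65.3² + 4×65.3×21.1)]/2 = 16.8 m/s
Subgeostrophic (V < V_g = 21.1 m/s), as expected around a low.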